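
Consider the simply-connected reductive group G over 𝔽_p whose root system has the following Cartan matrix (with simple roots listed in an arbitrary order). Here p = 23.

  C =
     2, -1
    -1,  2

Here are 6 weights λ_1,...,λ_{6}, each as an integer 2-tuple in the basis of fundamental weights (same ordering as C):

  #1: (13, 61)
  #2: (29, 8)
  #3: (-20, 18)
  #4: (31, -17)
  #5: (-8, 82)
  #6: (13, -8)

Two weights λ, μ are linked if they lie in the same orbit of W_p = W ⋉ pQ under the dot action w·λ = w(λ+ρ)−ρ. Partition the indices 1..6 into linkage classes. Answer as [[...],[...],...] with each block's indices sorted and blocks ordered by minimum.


Dynkin diagram of C (from the 2 off-diagonal −1 entries): A_2.

W_23-reps of the 6 weights in Ā_23 (same 2-coord order as C):

  λ_1+ρ ↦ (7, 7)
  λ_2+ρ ↦ (7, 7)
  λ_3+ρ ↦ (19, 0)
  λ_4+ρ ↦ (7, 7)
  λ_5+ρ ↦ (7, 7)
  λ_6+ρ ↦ (7, 7)

These 6 weights hit 2 W_23-dot-orbits; sizes (5, 1):

[[1, 2, 4, 5, 6], [3]]


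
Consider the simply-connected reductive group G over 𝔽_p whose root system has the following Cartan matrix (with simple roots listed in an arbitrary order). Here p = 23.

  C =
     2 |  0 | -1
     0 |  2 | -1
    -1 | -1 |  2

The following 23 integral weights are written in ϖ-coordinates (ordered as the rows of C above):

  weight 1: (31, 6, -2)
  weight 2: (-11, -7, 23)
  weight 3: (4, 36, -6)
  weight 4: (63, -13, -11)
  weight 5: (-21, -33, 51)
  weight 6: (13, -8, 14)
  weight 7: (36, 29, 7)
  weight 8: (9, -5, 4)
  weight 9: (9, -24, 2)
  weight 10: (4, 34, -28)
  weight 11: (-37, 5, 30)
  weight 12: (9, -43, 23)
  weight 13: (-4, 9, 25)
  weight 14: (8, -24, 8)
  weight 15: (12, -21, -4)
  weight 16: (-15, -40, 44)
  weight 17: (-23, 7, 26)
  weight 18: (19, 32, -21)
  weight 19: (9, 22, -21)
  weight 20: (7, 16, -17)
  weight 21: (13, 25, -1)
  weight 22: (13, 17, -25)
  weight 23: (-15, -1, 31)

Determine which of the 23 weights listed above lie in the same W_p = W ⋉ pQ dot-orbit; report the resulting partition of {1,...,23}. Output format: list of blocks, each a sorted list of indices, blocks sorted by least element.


Type A_3, rank 3, |W|=24; reorder rows/cols to standard.

W_23-reps of the 23 weights in Ā_23 (same 3-coord order as C):

  1: (8, 1, 8);  2: (9, 5, 8);  3: (5, 9, 9);  4: (10, 4, 1);  5: (0, 6, 3);  6: (8, 1, 8);  7: (8, 1, 8);  8: (10, 4, 1);  9: (10, 3, 10);  10: (10, 4, 1);  11: (9, 5, 8);  12: (10, 4, 1);  13: (10, 3, 10);  14: (5, 9, 9);  15: (10, 3, 10);  16: (8, 1, 8);  17: (10, 4, 1);  18: (10, 3, 10);  19: (10, 3, 10);  20: (8, 1, 8);  21: (0, 6, 3);  22: (9, 5, 8);  23: (5, 9, 9)

The 23 indices split into 6 linkage classes (same alcove rep ⇔ same W_23-dot-orbit):

[[1, 6, 7, 16, 20], [2, 11, 22], [3, 14, 23], [4, 8, 10, 12, 17], [5, 21], [9, 13, 15, 18, 19]]


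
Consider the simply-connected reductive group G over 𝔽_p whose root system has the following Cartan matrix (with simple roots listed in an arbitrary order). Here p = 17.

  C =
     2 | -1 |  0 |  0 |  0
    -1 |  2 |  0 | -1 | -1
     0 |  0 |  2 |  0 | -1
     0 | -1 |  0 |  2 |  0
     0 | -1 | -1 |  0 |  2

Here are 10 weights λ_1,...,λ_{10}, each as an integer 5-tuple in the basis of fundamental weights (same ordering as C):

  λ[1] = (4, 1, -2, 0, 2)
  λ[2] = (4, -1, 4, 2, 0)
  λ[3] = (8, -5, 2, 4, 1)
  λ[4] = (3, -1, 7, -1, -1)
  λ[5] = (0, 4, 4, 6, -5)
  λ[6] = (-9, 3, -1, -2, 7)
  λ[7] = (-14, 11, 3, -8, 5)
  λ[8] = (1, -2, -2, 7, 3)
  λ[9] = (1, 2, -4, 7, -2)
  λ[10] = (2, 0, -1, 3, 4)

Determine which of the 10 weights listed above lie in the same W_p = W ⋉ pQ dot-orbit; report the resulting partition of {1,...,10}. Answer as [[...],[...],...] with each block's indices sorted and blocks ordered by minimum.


Dynkin diagram of C (from the 8 off-diagonal −1 entries): D_5.

Each λ_j+ρ reduced to Ā_17; 5-tuples below use C's row order:

  λ_1 → (5, 2, 1, 1, 2);  λ_2 → (5, 0, 5, 3, 1);  λ_3 → (5, 2, 1, 1, 2);  λ_4 → (4, 0, 8, 0, 0);  λ_5 → (1, 1, 1, 7, 2);  λ_6 → (3, 1, 0, 4, 3);  λ_7 → (5, 2, 1, 1, 2);  λ_8 → (1, 1, 1, 7, 2);  λ_9 → (1, 1, 1, 7, 2);  λ_10 → (3, 1, 0, 4, 3)

Partition of {1..10} into 5 W_17-dot-orbits:

[[1, 3, 7], [2], [4], [5, 8, 9], [6, 10]]


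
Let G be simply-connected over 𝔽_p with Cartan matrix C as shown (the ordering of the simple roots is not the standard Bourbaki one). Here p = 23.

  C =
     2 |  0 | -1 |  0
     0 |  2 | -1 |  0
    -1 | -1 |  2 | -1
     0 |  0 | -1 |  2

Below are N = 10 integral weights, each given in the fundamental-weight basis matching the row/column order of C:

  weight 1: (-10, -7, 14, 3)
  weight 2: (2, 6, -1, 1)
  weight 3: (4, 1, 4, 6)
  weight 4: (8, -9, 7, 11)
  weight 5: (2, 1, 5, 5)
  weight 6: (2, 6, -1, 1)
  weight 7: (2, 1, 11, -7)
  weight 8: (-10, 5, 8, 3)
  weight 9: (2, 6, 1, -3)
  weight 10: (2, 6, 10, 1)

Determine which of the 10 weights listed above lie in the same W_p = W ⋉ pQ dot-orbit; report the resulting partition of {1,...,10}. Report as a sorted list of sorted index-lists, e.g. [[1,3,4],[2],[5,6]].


D_4 Cartan matrix, 4 simple roots permuted; ρ=(1,1,1,1).

Folding the 10 weights λ_j+ρ into Ā_23 (reps in the given 4-coord order):

  1: (9, 6, 0, 4);  2: (3, 7, 0, 2);  3: (5, 2, 4, 7);  4: (3, 2, 6, 6);  5: (3, 2, 6, 6);  6: (3, 7, 0, 2);  7: (3, 2, 6, 6);  8: (9, 6, 0, 4);  9: (3, 7, 0, 2);  10: (3, 7, 0, 2)

Partition of {1..10} into 4 W_23-dot-orbits:

[[1, 8], [2, 6, 9, 10], [3], [4, 5, 7]]


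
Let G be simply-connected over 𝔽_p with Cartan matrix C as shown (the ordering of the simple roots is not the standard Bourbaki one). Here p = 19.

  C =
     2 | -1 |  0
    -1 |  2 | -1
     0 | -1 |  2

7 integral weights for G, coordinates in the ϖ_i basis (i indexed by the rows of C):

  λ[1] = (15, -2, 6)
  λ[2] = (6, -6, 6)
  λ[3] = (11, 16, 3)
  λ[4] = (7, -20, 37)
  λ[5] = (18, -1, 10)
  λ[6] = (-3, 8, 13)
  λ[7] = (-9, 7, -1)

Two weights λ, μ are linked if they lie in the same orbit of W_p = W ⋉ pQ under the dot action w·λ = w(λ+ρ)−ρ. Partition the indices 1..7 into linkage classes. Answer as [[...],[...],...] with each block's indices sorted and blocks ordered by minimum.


C ↔ A_3 under row/col permutation; |W(A_3)| = 24.

Each λ_j+ρ reduced to Ā_19; 3-tuples below use C's row order:

    [1] (12, 1, 3)
    [2] (2, 5, 2)
    [3] (2, 5, 10)
    [4] (8, 0, 0)
    [5] (8, 0, 0)
    [6] (2, 5, 10)
    [7] (8, 0, 0)

Partition of {1..7} into 4 W_19-dot-orbits:

[[1], [2], [3, 6], [4, 5, 7]]


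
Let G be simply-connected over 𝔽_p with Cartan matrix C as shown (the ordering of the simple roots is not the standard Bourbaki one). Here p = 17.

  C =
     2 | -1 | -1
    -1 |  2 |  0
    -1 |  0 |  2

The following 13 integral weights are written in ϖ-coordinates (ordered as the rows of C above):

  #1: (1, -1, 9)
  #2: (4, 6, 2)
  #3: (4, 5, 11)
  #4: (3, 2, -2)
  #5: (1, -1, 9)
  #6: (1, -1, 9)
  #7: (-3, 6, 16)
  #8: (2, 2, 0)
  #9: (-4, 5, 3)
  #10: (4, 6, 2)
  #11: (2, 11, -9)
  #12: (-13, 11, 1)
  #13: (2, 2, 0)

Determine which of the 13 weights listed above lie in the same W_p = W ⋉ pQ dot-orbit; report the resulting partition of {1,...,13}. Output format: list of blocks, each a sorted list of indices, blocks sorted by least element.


Dynkin diagram of C (from the 4 off-diagonal −1 entries): A_3.

Alcove-folded reps (p=17, 13 weights, presented ϖ-order):

    [1] (2, 0, 10)
    [2] (5, 7, 3)
    [3] (5, 0, 6)
    [4] (3, 3, 1)
    [5] (2, 0, 10)
    [6] (2, 0, 10)
    [7] (2, 0, 10)
    [8] (3, 3, 1)
    [9] (3, 3, 1)
    [10] (5, 7, 3)
    [11] (5, 7, 3)
    [12] (2, 0, 10)
    [13] (3, 3, 1)

These 13 weights hit 4 W_17-dot-orbits; sizes (5, 3, 1, 4):

[[1, 5, 6, 7, 12], [2, 10, 11], [3], [4, 8, 9, 13]]


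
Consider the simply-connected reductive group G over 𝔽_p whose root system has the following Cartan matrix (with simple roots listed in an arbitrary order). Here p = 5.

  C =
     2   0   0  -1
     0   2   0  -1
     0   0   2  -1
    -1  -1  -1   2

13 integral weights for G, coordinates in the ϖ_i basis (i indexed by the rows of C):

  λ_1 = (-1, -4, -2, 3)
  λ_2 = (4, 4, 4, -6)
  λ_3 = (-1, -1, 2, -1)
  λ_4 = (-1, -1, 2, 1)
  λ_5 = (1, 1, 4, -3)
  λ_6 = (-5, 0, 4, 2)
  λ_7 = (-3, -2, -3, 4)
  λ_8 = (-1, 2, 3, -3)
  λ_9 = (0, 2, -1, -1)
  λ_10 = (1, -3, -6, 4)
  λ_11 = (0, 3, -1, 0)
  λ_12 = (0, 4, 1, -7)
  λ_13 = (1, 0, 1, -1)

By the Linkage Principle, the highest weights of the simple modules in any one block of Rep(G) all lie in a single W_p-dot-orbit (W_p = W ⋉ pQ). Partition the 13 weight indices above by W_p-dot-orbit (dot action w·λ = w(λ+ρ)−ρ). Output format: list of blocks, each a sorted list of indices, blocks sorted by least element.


Root system D_4: the 4×4 matrix C matches after relabeling.

λ_j+ρ reflected into Ā_5 (⟨·,θ^∨⟩≤5); 4-tuples as given:

  [1] (0, 3, 1, 0) · [2] (0, 0, 0, 0) · [3] (0, 0, 3, 0) · [4] (0, 0, 3, 0) · [5] (0, 0, 3, 0) · [6] (0, 3, 1, 0) · [7] (2, 1, 2, 0) · [8] (2, 1, 2, 0) · [9] (1, 3, 0, 0) · [10] (0, 0, 3, 0) · [11] (0, 3, 1, 0) · [12] (1, 3, 0, 0) · [13] (2, 1, 2, 0)

Grouping the 13 weights by Ā_5-representative: 5 linkage classes.

[[1, 6, 11], [2], [3, 4, 5, 10], [7, 8, 13], [9, 12]]


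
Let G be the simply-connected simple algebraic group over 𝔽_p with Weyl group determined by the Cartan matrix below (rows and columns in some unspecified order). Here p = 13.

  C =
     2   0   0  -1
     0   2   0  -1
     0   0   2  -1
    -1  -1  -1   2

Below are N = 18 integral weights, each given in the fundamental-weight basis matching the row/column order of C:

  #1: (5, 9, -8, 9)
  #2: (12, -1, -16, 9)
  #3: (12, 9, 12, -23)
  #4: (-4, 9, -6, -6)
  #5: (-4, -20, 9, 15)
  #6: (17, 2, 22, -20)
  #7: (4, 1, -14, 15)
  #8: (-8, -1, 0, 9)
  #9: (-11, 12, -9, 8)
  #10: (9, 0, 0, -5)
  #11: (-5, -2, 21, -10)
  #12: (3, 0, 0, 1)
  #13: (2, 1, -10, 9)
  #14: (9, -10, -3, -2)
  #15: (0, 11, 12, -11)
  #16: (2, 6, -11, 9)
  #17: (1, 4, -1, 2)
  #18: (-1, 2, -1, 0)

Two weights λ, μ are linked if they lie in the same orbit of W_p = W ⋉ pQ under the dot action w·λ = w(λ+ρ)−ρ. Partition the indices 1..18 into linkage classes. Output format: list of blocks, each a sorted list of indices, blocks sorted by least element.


C ↔ D_4 under row/col permutation; |W(D_4)| = 192.

λ_j+ρ reflected into Ā_13 (⟨·,θ^∨⟩≤13); 4-tuples as given:

    [1] (4, 0, 3, 3)
    [2] (2, 5, 0, 3)
    [3] (0, 3, 0, 1)
    [4] (2, 5, 0, 3)
    [5] (4, 0, 3, 3)
    [6] (4, 1, 1, 2)
    [7] (2, 5, 0, 3)
    [8] (7, 0, 1, 2)
    [9] (0, 3, 0, 1)
    [10] (4, 1, 1, 2)
    [11] (0, 3, 0, 1)
    [12] (4, 1, 1, 2)
    [13] (1, 0, 7, 2)
    [14] (1, 0, 7, 2)
    [15] (7, 0, 1, 2)
    [16] (4, 0, 3, 3)
    [17] (2, 5, 0, 3)
    [18] (0, 3, 0, 1)

These 18 weights hit 6 W_13-dot-orbits; sizes (3, 4, 4, 3, 2, 2):

[[1, 5, 16], [2, 4, 7, 17], [3, 9, 11, 18], [6, 10, 12], [8, 15], [13, 14]]


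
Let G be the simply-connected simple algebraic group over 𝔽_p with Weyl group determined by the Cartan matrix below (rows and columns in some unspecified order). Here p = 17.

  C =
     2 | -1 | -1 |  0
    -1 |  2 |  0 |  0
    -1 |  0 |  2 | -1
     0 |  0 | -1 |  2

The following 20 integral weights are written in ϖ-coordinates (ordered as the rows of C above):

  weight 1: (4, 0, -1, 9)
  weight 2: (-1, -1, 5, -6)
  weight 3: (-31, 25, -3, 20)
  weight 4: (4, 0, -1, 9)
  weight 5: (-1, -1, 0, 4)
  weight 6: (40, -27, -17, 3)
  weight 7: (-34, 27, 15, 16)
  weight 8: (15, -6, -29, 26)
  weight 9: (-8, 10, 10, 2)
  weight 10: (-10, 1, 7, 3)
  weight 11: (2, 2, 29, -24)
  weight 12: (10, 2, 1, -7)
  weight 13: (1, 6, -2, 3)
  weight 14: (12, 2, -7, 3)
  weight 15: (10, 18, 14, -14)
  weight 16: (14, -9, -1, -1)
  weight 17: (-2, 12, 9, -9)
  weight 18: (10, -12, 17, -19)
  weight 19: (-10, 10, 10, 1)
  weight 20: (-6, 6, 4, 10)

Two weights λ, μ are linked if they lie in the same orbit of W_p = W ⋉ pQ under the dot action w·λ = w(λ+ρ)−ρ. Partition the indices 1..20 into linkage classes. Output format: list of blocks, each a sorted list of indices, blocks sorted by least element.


Dynkin diagram of C (from the 6 off-diagonal −1 entries): A_4.

λ_j+ρ reflected into Ā_17 (⟨·,θ^∨⟩≤17); 4-tuples as given:

    λ_1 → (5, 1, 0, 10)
    λ_2 → (0, 0, 1, 5)
    λ_3 → (9, 2, 2, 2)
    λ_4 → (5, 1, 0, 10)
    λ_5 → (0, 0, 1, 5)
    λ_6 → (1, 7, 1, 3)
    λ_7 → (0, 0, 1, 5)
    λ_8 → (5, 1, 0, 10)
    λ_9 → (7, 3, 4, 2)
    λ_10 → (1, 7, 1, 3)
    λ_11 → (7, 3, 4, 2)
    λ_12 → (7, 3, 4, 2)
    λ_13 → (1, 7, 1, 3)
    λ_14 → (7, 3, 4, 2)
    λ_15 → (9, 2, 2, 2)
    λ_16 → (7, 8, 0, 0)
    λ_17 → (1, 7, 1, 3)
    λ_18 → (0, 0, 1, 5)
    λ_19 → (9, 2, 2, 2)
    λ_20 → (5, 1, 0, 10)

The 20 indices split into 6 linkage classes (same alcove rep ⇔ same W_17-dot-orbit):

[[1, 4, 8, 20], [2, 5, 7, 18], [3, 15, 19], [6, 10, 13, 17], [9, 11, 12, 14], [16]]


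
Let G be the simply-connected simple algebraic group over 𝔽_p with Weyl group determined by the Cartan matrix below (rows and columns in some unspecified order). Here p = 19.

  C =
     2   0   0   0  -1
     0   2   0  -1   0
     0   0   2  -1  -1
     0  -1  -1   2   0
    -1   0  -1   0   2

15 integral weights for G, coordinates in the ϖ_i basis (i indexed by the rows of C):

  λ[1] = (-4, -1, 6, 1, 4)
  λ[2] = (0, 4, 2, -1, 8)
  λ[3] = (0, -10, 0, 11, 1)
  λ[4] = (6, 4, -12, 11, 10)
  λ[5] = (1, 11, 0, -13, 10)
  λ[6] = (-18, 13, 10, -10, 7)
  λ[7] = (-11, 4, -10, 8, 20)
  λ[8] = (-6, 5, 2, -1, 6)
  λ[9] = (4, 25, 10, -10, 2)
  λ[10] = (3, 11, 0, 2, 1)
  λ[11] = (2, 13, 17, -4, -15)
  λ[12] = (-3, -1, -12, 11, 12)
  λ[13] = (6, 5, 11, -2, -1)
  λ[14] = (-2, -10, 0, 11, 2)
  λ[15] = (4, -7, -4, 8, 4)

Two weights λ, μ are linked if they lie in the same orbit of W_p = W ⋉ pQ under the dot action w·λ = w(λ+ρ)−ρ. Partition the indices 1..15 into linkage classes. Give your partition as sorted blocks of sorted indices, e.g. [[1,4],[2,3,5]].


Dynkin diagram of C (from the 8 off-diagonal −1 entries): A_5.

W_19-reps of the 15 weights in Ā_19 (same 5-coord order as C):

  [1] (3, 0, 7, 2, 2) · [2] (1, 5, 3, 0, 9) · [3] (1, 9, 1, 3, 2) · [4] (2, 0, 11, 1, 0) · [5] (2, 0, 11, 1, 0) · [6] (3, 0, 7, 2, 2) · [7] (3, 0, 7, 2, 2) · [8] (5, 6, 3, 0, 2) · [9] (3, 0, 7, 2, 2) · [10] (1, 9, 1, 3, 2) · [11] (1, 1, 1, 3, 3) · [12] (2, 0, 11, 1, 0) · [13] (2, 0, 11, 1, 0) · [14] (1, 9, 1, 3, 2) · [15] (5, 6, 3, 0, 2)

Linkage partition of the 15 weights (6 classes, p=19):

[[1, 6, 7, 9], [2], [3, 10, 14], [4, 5, 12, 13], [8, 15], [11]]


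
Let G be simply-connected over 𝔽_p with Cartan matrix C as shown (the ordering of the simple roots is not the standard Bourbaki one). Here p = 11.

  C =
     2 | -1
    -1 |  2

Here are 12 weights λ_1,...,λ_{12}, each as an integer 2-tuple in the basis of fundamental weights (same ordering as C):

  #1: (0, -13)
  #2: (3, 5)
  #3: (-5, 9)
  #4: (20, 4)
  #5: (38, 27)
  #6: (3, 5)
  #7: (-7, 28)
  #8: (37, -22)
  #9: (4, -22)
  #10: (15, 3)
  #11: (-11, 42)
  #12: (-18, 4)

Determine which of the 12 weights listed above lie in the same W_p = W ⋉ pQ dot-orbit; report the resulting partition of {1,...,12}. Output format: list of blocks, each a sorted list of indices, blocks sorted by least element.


Cartan matrix: type A_2 (|W|=6); un-permuting the 2 rows.

W_11-reps of the 12 weights in Ā_11 (same 2-coord order as C):

  1: (10, 0)
  2: (4, 6)
  3: (4, 6)
  4: (4, 6)
  5: (1, 5)
  6: (4, 6)
  7: (4, 6)
  8: (1, 5)
  9: (1, 5)
  10: (2, 5)
  11: (10, 0)
  12: (1, 5)

Partition of {1..12} into 4 W_11-dot-orbits:

[[1, 11], [2, 3, 4, 6, 7], [5, 8, 9, 12], [10]]


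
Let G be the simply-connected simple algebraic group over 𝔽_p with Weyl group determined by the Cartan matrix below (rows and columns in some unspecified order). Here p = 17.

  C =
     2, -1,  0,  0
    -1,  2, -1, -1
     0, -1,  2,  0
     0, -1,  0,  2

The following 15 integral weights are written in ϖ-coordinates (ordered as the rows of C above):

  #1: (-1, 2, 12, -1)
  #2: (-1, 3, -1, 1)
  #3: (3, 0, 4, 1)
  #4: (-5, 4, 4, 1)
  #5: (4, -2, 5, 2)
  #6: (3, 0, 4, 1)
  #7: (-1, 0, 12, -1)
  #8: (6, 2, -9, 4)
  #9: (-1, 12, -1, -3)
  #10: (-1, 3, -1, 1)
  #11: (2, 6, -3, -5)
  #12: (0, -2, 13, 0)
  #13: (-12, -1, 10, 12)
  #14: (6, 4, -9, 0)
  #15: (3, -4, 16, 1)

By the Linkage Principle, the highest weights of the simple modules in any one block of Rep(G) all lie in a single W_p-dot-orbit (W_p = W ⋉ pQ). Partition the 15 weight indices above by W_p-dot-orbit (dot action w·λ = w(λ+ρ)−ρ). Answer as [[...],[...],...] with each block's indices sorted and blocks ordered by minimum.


Dynkin diagram of C (from the 6 off-diagonal −1 entries): D_4.

W_17-reps of the 15 weights in Ā_17 (same 4-coord order as C):

  λ_1+ρ ↦ (0, 1, 13, 0)
  λ_2+ρ ↦ (0, 4, 0, 2)
  λ_3+ρ ↦ (4, 1, 5, 2)
  λ_4+ρ ↦ (4, 1, 5, 2)
  λ_5+ρ ↦ (4, 1, 5, 2)
  λ_6+ρ ↦ (4, 1, 5, 2)
  λ_7+ρ ↦ (0, 1, 13, 0)
  λ_8+ρ ↦ (2, 5, 3, 0)
  λ_9+ρ ↦ (0, 4, 0, 2)
  λ_10+ρ ↦ (0, 4, 0, 2)
  λ_11+ρ ↦ (3, 1, 2, 4)
  λ_12+ρ ↦ (0, 1, 13, 0)
  λ_13+ρ ↦ (0, 4, 0, 2)
  λ_14+ρ ↦ (4, 1, 5, 2)
  λ_15+ρ ↦ (0, 1, 13, 0)

5 distinct reps among the 15 weights ⇒ 5 W_17-linkage classes:

[[1, 7, 12, 15], [2, 9, 10, 13], [3, 4, 5, 6, 14], [8], [11]]


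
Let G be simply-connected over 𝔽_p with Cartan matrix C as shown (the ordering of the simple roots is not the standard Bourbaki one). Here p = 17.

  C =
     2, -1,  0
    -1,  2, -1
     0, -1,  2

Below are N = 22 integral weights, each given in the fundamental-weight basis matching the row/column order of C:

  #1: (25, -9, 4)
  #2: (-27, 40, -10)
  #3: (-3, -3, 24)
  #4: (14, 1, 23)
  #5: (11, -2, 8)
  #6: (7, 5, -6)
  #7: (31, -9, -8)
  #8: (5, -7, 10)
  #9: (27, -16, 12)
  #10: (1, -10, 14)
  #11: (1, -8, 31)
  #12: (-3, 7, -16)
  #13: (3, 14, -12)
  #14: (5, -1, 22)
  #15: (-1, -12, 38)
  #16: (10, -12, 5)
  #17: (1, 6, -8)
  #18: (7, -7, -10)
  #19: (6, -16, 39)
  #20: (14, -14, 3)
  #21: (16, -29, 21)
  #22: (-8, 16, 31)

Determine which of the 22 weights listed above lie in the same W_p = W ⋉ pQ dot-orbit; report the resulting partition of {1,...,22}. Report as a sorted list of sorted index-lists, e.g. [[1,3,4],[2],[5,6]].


Type A_3, rank 3, |W|=24; reorder rows/cols to standard.

λ_j+ρ reflected into Ā_17 (⟨·,θ^∨⟩≤17); 3-tuples as given:

  λ_1 → (8, 1, 5) · λ_2 → (7, 2, 6) · λ_3 → (2, 4, 9) · λ_4 → (2, 0, 7) · λ_5 → (8, 1, 5) · λ_6 → (8, 1, 5) · λ_7 → (2, 0, 7) · λ_8 → (0, 6, 5) · λ_9 → (2, 4, 9) · λ_10 → (7, 2, 6) · λ_11 → (2, 8, 2) · λ_12 → (7, 2, 6) · λ_13 → (2, 4, 9) · λ_14 → (0, 6, 5) · λ_15 → (0, 6, 5) · λ_16 → (0, 6, 5) · λ_17 → (2, 0, 7) · λ_18 → (7, 2, 6) · λ_19 → (7, 2, 6) · λ_20 → (2, 4, 9) · λ_21 → (0, 6, 5) · λ_22 → (2, 0, 7)

These 22 weights hit 6 W_17-dot-orbits; sizes (3, 5, 4, 4, 5, 1):

[[1, 5, 6], [2, 10, 12, 18, 19], [3, 9, 13, 20], [4, 7, 17, 22], [8, 14, 15, 16, 21], [11]]


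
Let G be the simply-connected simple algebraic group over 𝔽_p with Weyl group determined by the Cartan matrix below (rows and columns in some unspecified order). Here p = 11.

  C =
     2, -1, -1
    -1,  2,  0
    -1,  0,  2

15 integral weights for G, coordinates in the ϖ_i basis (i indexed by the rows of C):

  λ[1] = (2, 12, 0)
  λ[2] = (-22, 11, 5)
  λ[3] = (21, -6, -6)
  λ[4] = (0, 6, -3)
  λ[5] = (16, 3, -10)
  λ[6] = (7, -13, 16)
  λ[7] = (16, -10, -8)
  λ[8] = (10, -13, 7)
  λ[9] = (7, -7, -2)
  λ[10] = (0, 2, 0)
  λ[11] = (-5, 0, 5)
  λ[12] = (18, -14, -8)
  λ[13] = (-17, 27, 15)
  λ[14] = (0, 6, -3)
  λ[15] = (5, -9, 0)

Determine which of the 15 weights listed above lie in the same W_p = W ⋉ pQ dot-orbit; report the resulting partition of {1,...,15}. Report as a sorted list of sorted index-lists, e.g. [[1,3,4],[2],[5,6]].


Dynkin diagram of C (from the 4 off-diagonal −1 entries): A_3.

λ_j+ρ reflected into Ā_11 (⟨·,θ^∨⟩≤11); 3-tuples as given:

  λ_1+ρ ↦ (2, 5, 3)
  λ_2+ρ ↦ (1, 3, 1)
  λ_3+ρ ↦ (0, 5, 5)
  λ_4+ρ ↦ (1, 6, 1)
  λ_5+ρ ↦ (1, 6, 1)
  λ_6+ρ ↦ (1, 3, 2)
  λ_7+ρ ↦ (1, 3, 1)
  λ_8+ρ ↦ (0, 3, 1)
  λ_9+ρ ↦ (1, 6, 1)
  λ_10+ρ ↦ (1, 3, 1)
  λ_11+ρ ↦ (1, 3, 2)
  λ_12+ρ ↦ (1, 3, 1)
  λ_13+ρ ↦ (0, 5, 5)
  λ_14+ρ ↦ (1, 6, 1)
  λ_15+ρ ↦ (1, 6, 1)

Grouping the 15 weights by Ā_11-representative: 6 linkage classes.

[[1], [2, 7, 10, 12], [3, 13], [4, 5, 9, 14, 15], [6, 11], [8]]


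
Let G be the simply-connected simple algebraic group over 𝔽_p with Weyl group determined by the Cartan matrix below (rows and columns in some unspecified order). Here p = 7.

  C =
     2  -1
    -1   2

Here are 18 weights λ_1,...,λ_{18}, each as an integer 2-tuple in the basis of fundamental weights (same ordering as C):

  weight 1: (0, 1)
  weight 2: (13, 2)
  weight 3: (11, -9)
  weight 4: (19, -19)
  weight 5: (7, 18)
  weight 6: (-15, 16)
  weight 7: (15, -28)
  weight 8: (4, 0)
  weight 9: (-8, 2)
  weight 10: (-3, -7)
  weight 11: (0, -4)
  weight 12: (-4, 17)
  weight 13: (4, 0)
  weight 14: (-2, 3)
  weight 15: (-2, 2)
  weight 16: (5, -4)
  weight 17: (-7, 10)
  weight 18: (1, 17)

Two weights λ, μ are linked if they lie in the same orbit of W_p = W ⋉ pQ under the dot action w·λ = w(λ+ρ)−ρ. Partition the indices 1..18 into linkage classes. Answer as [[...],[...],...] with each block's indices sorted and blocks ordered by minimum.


Cartan matrix: type A_2 (|W|=6); un-permuting the 2 rows.

Ā_7 reps of the 18 weights (A_2, coords as presented):

    λ_1 → (1, 2)
    λ_2 → (3, 4)
    λ_3 → (1, 2)
    λ_4 → (1, 2)
    λ_5 → (5, 1)
    λ_6 → (3, 4)
    λ_7 → (2, 1)
    λ_8 → (5, 1)
    λ_9 → (3, 4)
    λ_10 → (5, 1)
    λ_11 → (2, 1)
    λ_12 → (3, 3)
    λ_13 → (5, 1)
    λ_14 → (1, 3)
    λ_15 → (1, 2)
    λ_16 → (3, 3)
    λ_17 → (2, 1)
    λ_18 → (1, 2)

Grouping the 18 weights by Ā_7-representative: 6 linkage classes.

[[1, 3, 4, 15, 18], [2, 6, 9], [5, 8, 10, 13], [7, 11, 17], [12, 16], [14]]


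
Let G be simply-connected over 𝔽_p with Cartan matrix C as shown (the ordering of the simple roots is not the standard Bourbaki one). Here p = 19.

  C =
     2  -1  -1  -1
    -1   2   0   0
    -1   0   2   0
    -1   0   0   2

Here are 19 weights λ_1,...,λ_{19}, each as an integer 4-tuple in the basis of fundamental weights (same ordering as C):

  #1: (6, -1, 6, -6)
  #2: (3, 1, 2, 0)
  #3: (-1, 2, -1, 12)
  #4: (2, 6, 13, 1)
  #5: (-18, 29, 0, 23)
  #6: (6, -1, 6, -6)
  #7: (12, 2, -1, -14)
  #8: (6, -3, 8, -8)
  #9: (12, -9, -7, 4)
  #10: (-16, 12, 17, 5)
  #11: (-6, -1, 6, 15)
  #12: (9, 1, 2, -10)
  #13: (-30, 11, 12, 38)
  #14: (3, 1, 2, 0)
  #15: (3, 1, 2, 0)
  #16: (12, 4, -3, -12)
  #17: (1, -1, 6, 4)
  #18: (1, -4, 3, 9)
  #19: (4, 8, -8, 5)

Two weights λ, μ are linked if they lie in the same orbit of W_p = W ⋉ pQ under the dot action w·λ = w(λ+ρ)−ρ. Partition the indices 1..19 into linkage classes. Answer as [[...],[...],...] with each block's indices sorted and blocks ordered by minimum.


C ↔ D_4 under row/col permutation; |W(D_4)| = 192.

Ā_19 reps of the 19 weights (D_4, coords as presented):

  λ_1 → (2, 0, 7, 5) · λ_2 → (4, 2, 3, 1) · λ_3 → (0, 3, 0, 13) · λ_4 → (2, 0, 7, 5) · λ_5 → (0, 5, 2, 11) · λ_6 → (2, 0, 7, 5) · λ_7 → (0, 3, 0, 13) · λ_8 → (2, 0, 7, 5) · λ_9 → (1, 7, 5, 4) · λ_10 → (1, 2, 3, 9) · λ_11 → (0, 5, 2, 11) · λ_12 → (1, 2, 3, 9) · λ_13 → (1, 2, 3, 9) · λ_14 → (4, 2, 3, 1) · λ_15 → (4, 2, 3, 1) · λ_16 → (0, 5, 2, 11) · λ_17 → (2, 0, 7, 5) · λ_18 → (1, 2, 3, 9) · λ_19 → (1, 7, 5, 4)

6 distinct reps among the 19 weights ⇒ 6 W_19-linkage classes:

[[1, 4, 6, 8, 17], [2, 14, 15], [3, 7], [5, 11, 16], [9, 19], [10, 12, 13, 18]]


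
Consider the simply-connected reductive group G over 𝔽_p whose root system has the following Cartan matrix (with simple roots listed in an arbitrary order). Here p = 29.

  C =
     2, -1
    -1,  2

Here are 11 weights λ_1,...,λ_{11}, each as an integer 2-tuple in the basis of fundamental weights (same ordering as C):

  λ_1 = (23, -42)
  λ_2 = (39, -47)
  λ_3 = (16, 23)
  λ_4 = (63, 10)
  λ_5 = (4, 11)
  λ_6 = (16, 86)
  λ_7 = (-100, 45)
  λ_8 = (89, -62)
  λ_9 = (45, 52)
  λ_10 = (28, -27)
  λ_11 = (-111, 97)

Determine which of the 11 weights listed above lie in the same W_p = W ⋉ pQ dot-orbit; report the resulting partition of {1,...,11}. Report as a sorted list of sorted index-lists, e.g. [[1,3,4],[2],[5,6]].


A_2 Cartan matrix, 2 simple roots permuted; ρ=(1,1).

Each λ_j+ρ reduced to Ā_29; 2-tuples below use C's row order:

  λ_1 → (5, 12) · λ_2 → (11, 12) · λ_3 → (5, 12) · λ_4 → (11, 12) · λ_5 → (5, 12) · λ_6 → (17, 0) · λ_7 → (5, 12) · λ_8 → (3, 26) · λ_9 → (5, 12) · λ_10 → (3, 26) · λ_11 → (11, 12)

Linkage partition of the 11 weights (4 classes, p=29):

[[1, 3, 5, 7, 9], [2, 4, 11], [6], [8, 10]]


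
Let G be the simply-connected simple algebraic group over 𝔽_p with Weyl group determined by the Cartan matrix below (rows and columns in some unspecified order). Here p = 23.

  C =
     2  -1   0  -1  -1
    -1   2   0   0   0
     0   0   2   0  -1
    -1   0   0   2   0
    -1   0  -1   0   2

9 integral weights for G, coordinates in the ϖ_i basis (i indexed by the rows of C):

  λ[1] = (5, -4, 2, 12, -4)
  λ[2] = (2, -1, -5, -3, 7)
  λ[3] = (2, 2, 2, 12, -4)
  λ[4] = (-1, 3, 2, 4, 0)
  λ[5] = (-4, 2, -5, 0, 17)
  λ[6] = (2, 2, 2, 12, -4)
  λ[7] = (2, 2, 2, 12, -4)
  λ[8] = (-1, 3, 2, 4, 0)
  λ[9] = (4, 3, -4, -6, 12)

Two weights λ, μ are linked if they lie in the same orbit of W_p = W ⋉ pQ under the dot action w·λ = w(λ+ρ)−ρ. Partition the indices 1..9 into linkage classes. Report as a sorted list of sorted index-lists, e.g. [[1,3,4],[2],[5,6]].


Dynkin diagram of C (from the 8 off-diagonal −1 entries): D_5.

Each λ_j+ρ reduced to Ā_23; 5-tuples below use C's row order:

  1: (0, 3, 0, 13, 3) · 2: (1, 0, 4, 2, 4) · 3: (0, 3, 0, 13, 3) · 4: (0, 4, 3, 5, 1) · 5: (1, 0, 4, 2, 4) · 6: (0, 3, 0, 13, 3) · 7: (0, 3, 0, 13, 3) · 8: (0, 4, 3, 5, 1) · 9: (0, 4, 3, 5, 1)

Partition of {1..9} into 3 W_23-dot-orbits:

[[1, 3, 6, 7], [2, 5], [4, 8, 9]]


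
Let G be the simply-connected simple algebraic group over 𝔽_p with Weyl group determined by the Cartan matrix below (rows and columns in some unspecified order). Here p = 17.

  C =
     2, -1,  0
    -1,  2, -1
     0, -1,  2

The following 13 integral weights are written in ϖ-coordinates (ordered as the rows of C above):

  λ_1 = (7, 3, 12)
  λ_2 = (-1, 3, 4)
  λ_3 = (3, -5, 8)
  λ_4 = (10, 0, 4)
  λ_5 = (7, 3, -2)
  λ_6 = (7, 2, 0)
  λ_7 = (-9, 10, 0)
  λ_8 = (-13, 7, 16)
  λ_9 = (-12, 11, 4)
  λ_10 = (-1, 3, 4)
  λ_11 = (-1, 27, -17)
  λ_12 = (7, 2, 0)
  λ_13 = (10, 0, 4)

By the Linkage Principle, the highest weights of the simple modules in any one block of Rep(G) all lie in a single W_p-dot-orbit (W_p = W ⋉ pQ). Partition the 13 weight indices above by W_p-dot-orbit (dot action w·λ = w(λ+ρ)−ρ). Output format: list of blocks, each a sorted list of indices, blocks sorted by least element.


A_3 Cartan matrix, 3 simple roots permuted; ρ=(1,1,1).

λ_j+ρ reflected into Ā_17 (⟨·,θ^∨⟩≤17); 3-tuples as given:

  [1] (0, 4, 5);  [2] (0, 4, 5);  [3] (0, 4, 5);  [4] (11, 1, 5);  [5] (8, 3, 1);  [6] (8, 3, 1);  [7] (8, 3, 1);  [8] (0, 4, 5);  [9] (11, 1, 5);  [10] (0, 4, 5);  [11] (11, 1, 5);  [12] (8, 3, 1);  [13] (11, 1, 5)

The 13 indices split into 3 linkage classes (same alcove rep ⇔ same W_17-dot-orbit):

[[1, 2, 3, 8, 10], [4, 9, 11, 13], [5, 6, 7, 12]]


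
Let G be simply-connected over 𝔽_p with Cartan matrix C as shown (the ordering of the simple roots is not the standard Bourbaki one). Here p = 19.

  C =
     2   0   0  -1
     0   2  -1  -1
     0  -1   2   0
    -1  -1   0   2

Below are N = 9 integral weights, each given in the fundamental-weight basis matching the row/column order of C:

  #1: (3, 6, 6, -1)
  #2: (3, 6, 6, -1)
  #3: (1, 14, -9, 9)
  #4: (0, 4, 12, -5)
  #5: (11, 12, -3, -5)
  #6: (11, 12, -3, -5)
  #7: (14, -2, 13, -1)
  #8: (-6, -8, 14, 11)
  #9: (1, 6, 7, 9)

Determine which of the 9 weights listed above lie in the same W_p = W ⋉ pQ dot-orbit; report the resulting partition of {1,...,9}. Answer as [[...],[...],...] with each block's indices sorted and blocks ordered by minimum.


Dynkin diagram of C (from the 6 off-diagonal −1 entries): A_4.

Folding the 9 weights λ_j+ρ into Ā_19 (reps in the given 4-coord order):

  λ_1 → (4, 7, 7, 0);  λ_2 → (4, 7, 7, 0);  λ_3 → (6, 7, 0, 4);  λ_4 → (3, 1, 13, 1);  λ_5 → (6, 7, 0, 4);  λ_6 → (6, 7, 0, 4);  λ_7 → (5, 0, 4, 1);  λ_8 → (4, 7, 7, 0);  λ_9 → (6, 7, 0, 4)

The 9 indices split into 4 linkage classes (same alcove rep ⇔ same W_19-dot-orbit):

[[1, 2, 8], [3, 5, 6, 9], [4], [7]]


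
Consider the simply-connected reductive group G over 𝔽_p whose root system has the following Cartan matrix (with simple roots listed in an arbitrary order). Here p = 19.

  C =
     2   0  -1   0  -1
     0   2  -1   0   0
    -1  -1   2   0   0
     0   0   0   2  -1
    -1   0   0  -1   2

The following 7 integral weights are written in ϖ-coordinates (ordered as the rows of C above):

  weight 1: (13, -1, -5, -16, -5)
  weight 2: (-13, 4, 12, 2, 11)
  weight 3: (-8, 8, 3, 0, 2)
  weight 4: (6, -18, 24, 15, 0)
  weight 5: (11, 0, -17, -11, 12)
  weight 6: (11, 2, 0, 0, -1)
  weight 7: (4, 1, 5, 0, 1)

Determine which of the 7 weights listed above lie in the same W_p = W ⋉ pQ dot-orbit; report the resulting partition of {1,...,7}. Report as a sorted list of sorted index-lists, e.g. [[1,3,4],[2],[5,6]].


Cartan matrix: type A_5 (|W|=720); un-permuting the 5 rows.

Each λ_j+ρ reduced to Ā_19; 5-tuples below use C's row order:

    λ_1+ρ ↦ (0, 5, 4, 4, 6)
    λ_2+ρ ↦ (12, 3, 1, 1, 0)
    λ_3+ρ ↦ (0, 6, 3, 3, 1)
    λ_4+ρ ↦ (5, 2, 6, 1, 2)
    λ_5+ρ ↦ (0, 6, 3, 3, 1)
    λ_6+ρ ↦ (12, 3, 1, 1, 0)
    λ_7+ρ ↦ (5, 2, 6, 1, 2)

4 distinct reps among the 7 weights ⇒ 4 W_19-linkage classes:

[[1], [2, 6], [3, 5], [4, 7]]


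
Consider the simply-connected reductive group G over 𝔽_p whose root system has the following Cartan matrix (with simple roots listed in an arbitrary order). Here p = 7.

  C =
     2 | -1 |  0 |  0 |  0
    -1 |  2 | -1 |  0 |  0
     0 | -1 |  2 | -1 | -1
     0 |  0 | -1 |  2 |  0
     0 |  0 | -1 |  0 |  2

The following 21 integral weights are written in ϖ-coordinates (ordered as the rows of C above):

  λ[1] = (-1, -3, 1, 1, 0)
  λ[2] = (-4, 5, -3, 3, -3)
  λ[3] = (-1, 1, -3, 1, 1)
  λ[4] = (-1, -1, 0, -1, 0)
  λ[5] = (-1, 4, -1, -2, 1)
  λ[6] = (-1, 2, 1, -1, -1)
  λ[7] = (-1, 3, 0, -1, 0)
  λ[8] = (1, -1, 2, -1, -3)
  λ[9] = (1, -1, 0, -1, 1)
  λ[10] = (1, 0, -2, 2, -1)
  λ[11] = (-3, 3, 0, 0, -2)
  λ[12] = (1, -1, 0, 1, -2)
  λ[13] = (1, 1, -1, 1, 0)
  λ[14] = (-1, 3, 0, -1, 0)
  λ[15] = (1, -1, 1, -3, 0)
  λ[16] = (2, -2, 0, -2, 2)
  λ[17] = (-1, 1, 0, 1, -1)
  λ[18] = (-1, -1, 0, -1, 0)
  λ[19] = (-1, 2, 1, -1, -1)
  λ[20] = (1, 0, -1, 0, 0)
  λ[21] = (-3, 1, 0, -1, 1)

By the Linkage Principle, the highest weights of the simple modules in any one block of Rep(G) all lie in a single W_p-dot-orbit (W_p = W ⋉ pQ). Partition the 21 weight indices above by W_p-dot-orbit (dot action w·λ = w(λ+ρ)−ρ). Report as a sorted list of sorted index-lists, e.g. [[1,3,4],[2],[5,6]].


C ↔ D_5 under row/col permutation; |W(D_5)| = 1920.

Each λ_j+ρ reduced to Ā_7; 5-tuples below use C's row order:

  λ_1 → (2, 0, 0, 2, 1)
  λ_2 → (2, 0, 1, 0, 2)
  λ_3 → (0, 0, 2, 0, 0)
  λ_4 → (0, 0, 1, 0, 1)
  λ_5 → (0, 0, 1, 0, 1)
  λ_6 → (0, 0, 2, 0, 0)
  λ_7 → (0, 0, 1, 0, 1)
  λ_8 → (2, 0, 1, 0, 2)
  λ_9 → (2, 0, 1, 0, 2)
  λ_10 → (2, 0, 0, 2, 1)
  λ_11 → (2, 1, 0, 1, 1)
  λ_12 → (2, 0, 0, 2, 1)
  λ_13 → (2, 0, 0, 2, 1)
  λ_14 → (0, 0, 1, 0, 1)
  λ_15 → (2, 0, 0, 2, 1)
  λ_16 → (2, 0, 1, 0, 2)
  λ_17 → (0, 1, 1, 2, 0)
  λ_18 → (0, 0, 1, 0, 1)
  λ_19 → (0, 0, 2, 0, 0)
  λ_20 → (2, 1, 0, 1, 1)
  λ_21 → (2, 0, 1, 0, 2)

Grouping the 21 weights by Ā_7-representative: 6 linkage classes.

[[1, 10, 12, 13, 15], [2, 8, 9, 16, 21], [3, 6, 19], [4, 5, 7, 14, 18], [11, 20], [17]]


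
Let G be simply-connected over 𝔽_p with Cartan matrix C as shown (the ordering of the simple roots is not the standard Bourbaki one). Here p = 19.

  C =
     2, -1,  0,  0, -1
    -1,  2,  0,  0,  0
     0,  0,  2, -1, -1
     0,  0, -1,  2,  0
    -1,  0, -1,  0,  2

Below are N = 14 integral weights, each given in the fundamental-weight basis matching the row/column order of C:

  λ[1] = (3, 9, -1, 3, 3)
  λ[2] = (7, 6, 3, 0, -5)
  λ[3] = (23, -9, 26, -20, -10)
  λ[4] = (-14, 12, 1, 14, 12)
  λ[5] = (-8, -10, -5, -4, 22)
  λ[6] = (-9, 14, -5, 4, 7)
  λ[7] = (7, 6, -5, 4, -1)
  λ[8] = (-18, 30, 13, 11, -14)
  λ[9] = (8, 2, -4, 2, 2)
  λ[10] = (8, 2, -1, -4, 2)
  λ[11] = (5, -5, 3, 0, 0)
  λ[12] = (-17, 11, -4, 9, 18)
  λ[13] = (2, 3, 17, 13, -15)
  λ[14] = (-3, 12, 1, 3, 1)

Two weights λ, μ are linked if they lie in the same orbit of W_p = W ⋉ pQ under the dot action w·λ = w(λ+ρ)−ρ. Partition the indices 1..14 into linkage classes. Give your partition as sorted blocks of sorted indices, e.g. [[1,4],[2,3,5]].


Dynkin diagram of C (from the 8 off-diagonal −1 entries): A_5.

W_19-reps of the 14 weights in Ā_19 (same 5-coord order as C):

  [1] (4, 7, 0, 1, 4)
  [2] (4, 7, 0, 1, 4)
  [3] (4, 7, 0, 1, 4)
  [4] (2, 11, 2, 4, 0)
  [5] (9, 3, 3, 0, 0)
  [6] (4, 7, 0, 1, 4)
  [7] (4, 7, 0, 1, 4)
  [8] (2, 4, 4, 1, 1)
  [9] (9, 3, 3, 0, 0)
  [10] (9, 3, 3, 0, 0)
  [11] (2, 4, 4, 1, 1)
  [12] (9, 3, 3, 0, 0)
  [13] (2, 4, 4, 1, 1)
  [14] (2, 11, 2, 4, 0)

Grouping the 14 weights by Ā_19-representative: 4 linkage classes.

[[1, 2, 3, 6, 7], [4, 14], [5, 9, 10, 12], [8, 11, 13]]


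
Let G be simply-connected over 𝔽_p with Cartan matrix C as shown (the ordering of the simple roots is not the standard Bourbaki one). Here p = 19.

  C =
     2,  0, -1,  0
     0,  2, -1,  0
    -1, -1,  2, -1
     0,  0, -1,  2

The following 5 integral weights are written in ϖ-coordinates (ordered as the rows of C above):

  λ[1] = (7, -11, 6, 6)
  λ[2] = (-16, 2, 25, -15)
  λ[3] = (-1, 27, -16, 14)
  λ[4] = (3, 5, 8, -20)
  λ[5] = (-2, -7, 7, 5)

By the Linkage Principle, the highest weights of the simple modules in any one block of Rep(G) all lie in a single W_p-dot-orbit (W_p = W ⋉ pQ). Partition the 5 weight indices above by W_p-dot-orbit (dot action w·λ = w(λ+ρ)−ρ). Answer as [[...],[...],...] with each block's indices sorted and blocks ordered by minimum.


Cartan matrix: type D_4 (|W|=192); un-permuting the 4 rows.

λ_j+ρ reflected into Ā_19 (⟨·,θ^∨⟩≤19); 4-tuples as given:

  λ_1 → (5, 7, 0, 4) · λ_2 → (5, 7, 0, 4) · λ_3 → (6, 4, 0, 9) · λ_4 → (6, 4, 0, 9) · λ_5 → (1, 6, 1, 6)

Partition of {1..5} into 3 W_19-dot-orbits:

[[1, 2], [3, 4], [5]]


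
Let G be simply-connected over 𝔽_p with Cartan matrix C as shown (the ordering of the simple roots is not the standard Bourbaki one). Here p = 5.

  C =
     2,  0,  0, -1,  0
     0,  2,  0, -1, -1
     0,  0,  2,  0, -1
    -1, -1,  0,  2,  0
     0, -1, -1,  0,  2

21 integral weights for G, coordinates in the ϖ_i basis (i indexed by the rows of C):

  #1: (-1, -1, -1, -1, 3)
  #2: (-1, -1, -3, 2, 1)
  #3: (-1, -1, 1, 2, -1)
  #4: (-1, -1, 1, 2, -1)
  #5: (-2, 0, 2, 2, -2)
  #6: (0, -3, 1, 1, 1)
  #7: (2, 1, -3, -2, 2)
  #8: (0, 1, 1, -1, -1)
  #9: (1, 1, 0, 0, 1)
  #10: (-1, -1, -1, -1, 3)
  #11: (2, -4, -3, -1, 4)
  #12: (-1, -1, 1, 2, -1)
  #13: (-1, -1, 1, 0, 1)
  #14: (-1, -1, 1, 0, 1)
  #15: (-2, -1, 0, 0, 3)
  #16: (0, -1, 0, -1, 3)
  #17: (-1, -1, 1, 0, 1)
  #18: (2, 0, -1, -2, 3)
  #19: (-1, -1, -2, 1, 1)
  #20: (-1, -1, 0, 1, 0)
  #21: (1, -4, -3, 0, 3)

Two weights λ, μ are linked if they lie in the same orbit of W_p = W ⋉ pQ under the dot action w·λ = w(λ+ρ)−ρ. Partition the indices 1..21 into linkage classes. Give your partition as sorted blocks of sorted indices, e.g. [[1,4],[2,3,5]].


C ↔ A_5 under row/col permutation; |W(A_5)| = 720.

λ_j+ρ reflected into Ā_5 (⟨·,θ^∨⟩≤5); 5-tuples as given:

  [1] (0, 0, 0, 0, 4) · [2] (0, 0, 2, 3, 0) · [3] (0, 0, 2, 3, 0) · [4] (0, 0, 2, 3, 0) · [5] (0, 0, 1, 2, 1) · [6] (1, 2, 2, 0, 0) · [7] (0, 1, 0, 1, 1) · [8] (1, 2, 2, 0, 0) · [9] (1, 2, 2, 0, 0) · [10] (0, 0, 0, 0, 4) · [11] (0, 0, 2, 3, 0) · [12] (0, 0, 2, 3, 0) · [13] (0, 0, 2, 1, 2) · [14] (0, 0, 2, 1, 2) · [15] (0, 0, 0, 0, 4) · [16] (0, 0, 0, 0, 4) · [17] (0, 0, 2, 1, 2) · [18] (0, 0, 2, 1, 2) · [19] (0, 0, 1, 2, 1) · [20] (0, 0, 1, 2, 1) · [21] (0, 0, 1, 2, 1)

Linkage partition of the 21 weights (6 classes, p=5):

[[1, 10, 15, 16], [2, 3, 4, 11, 12], [5, 19, 20, 21], [6, 8, 9], [7], [13, 14, 17, 18]]


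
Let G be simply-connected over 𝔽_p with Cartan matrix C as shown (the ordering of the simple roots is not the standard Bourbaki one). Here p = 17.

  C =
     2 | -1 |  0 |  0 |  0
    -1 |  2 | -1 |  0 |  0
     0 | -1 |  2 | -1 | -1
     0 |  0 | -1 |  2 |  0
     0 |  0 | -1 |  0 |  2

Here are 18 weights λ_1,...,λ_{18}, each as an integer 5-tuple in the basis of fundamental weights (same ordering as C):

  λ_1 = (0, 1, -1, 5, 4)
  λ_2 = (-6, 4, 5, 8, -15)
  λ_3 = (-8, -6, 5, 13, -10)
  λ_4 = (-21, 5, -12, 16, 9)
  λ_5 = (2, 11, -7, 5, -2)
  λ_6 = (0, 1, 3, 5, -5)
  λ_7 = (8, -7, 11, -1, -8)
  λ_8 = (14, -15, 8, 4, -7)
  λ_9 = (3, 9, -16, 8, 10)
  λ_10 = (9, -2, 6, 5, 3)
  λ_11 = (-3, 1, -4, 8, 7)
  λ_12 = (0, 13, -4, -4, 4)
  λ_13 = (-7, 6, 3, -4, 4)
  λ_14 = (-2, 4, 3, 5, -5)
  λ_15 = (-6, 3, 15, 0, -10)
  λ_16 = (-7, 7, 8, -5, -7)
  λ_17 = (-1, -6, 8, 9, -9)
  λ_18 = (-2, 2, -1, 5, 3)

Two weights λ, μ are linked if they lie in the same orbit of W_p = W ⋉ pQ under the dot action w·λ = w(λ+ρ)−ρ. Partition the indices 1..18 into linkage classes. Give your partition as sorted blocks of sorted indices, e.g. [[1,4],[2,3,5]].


Cartan matrix: type D_5 (|W|=1920); un-permuting the 5 rows.

λ_j+ρ reflected into Ā_17 (⟨·,θ^∨⟩≤17); 5-tuples as given:

  [1] (1, 2, 0, 6, 5);  [2] (3, 2, 0, 1, 6);  [3] (3, 2, 0, 1, 6);  [4] (3, 2, 0, 1, 6);  [5] (3, 2, 0, 1, 6);  [6] (1, 2, 0, 6, 4);  [7] (3, 2, 0, 1, 6);  [8] (1, 2, 0, 6, 5);  [9] (1, 2, 0, 6, 4);  [10] (6, 0, 1, 3, 5);  [11] (1, 2, 0, 6, 5);  [12] (1, 0, 2, 3, 1);  [13] (6, 0, 1, 3, 5);  [14] (1, 2, 0, 6, 4);  [15] (6, 0, 1, 3, 5);  [16] (6, 0, 1, 3, 5);  [17] (1, 2, 0, 6, 4);  [18] (1, 2, 0, 6, 4)

5 distinct reps among the 18 weights ⇒ 5 W_17-linkage classes:

[[1, 8, 11], [2, 3, 4, 5, 7], [6, 9, 14, 17, 18], [10, 13, 15, 16], [12]]


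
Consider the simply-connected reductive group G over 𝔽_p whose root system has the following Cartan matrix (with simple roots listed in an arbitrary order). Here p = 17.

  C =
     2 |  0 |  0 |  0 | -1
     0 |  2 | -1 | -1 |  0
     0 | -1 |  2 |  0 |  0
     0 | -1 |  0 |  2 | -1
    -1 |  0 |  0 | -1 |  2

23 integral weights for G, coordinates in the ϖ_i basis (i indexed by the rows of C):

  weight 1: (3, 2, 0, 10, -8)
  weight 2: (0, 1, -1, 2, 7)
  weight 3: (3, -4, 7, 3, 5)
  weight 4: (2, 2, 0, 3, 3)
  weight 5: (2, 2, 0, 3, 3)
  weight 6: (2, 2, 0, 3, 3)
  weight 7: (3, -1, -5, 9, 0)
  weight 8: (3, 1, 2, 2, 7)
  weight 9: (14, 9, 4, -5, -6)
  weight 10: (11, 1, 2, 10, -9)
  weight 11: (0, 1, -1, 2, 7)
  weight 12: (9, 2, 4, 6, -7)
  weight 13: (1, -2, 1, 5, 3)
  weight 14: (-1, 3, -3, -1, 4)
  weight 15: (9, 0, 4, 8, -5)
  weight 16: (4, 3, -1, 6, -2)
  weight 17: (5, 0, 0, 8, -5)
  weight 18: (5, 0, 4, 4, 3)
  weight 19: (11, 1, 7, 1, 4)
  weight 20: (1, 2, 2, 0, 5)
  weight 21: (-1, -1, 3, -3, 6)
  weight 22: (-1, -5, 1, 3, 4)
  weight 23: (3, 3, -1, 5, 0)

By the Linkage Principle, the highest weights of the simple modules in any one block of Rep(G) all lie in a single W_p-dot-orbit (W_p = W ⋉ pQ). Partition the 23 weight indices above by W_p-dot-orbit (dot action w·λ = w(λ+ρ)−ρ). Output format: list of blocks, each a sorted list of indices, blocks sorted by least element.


C ↔ A_5 under row/col permutation; |W(A_5)| = 720.

W_17-reps of the 23 weights in Ā_17 (same 5-coord order as C):

  1: (3, 3, 1, 4, 4)
  2: (1, 2, 0, 3, 8)
  3: (2, 3, 3, 1, 6)
  4: (3, 3, 1, 4, 4)
  5: (3, 3, 1, 4, 4)
  6: (3, 3, 1, 4, 4)
  7: (4, 4, 0, 6, 1)
  8: (1, 2, 0, 3, 8)
  9: (2, 1, 1, 5, 4)
  10: (1, 2, 0, 3, 8)
  11: (1, 2, 0, 3, 8)
  12: (2, 3, 3, 1, 6)
  13: (2, 1, 1, 5, 4)
  14: (0, 2, 2, 0, 5)
  15: (2, 1, 1, 5, 4)
  16: (4, 4, 0, 6, 1)
  17: (2, 1, 1, 5, 4)
  18: (2, 1, 1, 5, 4)
  19: (0, 2, 2, 0, 5)
  20: (2, 3, 3, 1, 6)
  21: (0, 2, 2, 0, 5)
  22: (0, 2, 2, 0, 5)
  23: (4, 4, 0, 6, 1)

Grouping the 23 weights by Ā_17-representative: 6 linkage classes.

[[1, 4, 5, 6], [2, 8, 10, 11], [3, 12, 20], [7, 16, 23], [9, 13, 15, 17, 18], [14, 19, 21, 22]]
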